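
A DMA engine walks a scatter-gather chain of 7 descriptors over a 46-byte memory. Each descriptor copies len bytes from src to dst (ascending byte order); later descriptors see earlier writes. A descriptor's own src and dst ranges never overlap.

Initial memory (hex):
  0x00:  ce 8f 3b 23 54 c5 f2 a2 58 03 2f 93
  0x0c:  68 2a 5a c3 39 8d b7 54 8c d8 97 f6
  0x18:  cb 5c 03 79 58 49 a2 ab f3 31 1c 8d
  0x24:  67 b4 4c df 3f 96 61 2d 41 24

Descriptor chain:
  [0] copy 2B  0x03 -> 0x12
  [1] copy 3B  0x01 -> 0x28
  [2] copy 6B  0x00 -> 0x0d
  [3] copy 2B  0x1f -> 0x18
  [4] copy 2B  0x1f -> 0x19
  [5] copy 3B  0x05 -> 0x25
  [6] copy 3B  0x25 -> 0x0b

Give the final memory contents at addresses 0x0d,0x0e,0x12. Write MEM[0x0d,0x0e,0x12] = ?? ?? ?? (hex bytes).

MEM[0x0d,0x0e,0x12] = a2 8f c5

  after D0: wrote 2B at 0x12 = 2354
  after D1: wrote 3B at 0x28 = 8f3b23
  after D2: wrote 6B at 0x0d = ce8f3b2354c5
  after D3: wrote 2B at 0x18 = abf3
  after D4: wrote 2B at 0x19 = abf3
  after D5: wrote 3B at 0x25 = c5f2a2
  after D6: wrote 3B at 0x0b = c5f2a2
query mem[0x0d]=0xa2, mem[0x0e]=0x8f, mem[0x12]=0xc5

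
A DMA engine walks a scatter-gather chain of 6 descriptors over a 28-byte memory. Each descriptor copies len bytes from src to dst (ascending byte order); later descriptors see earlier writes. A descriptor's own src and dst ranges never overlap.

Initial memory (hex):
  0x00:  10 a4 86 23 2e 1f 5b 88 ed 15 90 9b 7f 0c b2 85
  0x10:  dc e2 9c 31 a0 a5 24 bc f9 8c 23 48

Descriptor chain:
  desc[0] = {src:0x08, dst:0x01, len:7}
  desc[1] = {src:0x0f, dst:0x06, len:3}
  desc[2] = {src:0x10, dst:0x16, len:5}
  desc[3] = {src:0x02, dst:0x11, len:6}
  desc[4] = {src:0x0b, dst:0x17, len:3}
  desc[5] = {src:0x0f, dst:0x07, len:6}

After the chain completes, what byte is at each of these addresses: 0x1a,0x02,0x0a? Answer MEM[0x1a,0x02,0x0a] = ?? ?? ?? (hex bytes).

MEM[0x1a,0x02,0x0a] = a0 15 90

[0] 0x08->0x01 len=7 : ed 15 90 9b 7f 0c b2
[1] 0x0f->0x06 len=3 : 85 dc e2
[2] 0x10->0x16 len=5 : dc e2 9c 31 a0
[3] 0x02->0x11 len=6 : 15 90 9b 7f 85 dc
[4] 0x0b->0x17 len=3 : 9b 7f 0c
[5] 0x0f->0x07 len=6 : 85 dc 15 90 9b 7f
query mem[0x1a]=0xa0, mem[0x02]=0x15, mem[0x0a]=0x90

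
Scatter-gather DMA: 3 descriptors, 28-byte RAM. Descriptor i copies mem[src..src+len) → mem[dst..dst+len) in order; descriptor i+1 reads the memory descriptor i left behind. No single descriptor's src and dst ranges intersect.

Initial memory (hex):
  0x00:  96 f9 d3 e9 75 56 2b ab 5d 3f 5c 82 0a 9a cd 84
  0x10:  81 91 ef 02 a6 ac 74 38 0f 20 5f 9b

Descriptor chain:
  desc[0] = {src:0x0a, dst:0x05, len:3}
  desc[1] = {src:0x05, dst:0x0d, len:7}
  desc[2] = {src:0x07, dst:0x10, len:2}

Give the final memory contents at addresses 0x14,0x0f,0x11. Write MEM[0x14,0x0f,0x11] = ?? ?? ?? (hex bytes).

#0 dst[0x05+3] := {0x5c,0x82,0x0a}
#1 dst[0x0d+7] := {0x5c,0x82,0x0a,0x5d,0x3f,0x5c,0x82}
#2 dst[0x10+2] := {0x0a,0x5d}
query mem[0x14]=0xa6, mem[0x0f]=0x0a, mem[0x11]=0x5d

MEM[0x14,0x0f,0x11] = a6 0a 5d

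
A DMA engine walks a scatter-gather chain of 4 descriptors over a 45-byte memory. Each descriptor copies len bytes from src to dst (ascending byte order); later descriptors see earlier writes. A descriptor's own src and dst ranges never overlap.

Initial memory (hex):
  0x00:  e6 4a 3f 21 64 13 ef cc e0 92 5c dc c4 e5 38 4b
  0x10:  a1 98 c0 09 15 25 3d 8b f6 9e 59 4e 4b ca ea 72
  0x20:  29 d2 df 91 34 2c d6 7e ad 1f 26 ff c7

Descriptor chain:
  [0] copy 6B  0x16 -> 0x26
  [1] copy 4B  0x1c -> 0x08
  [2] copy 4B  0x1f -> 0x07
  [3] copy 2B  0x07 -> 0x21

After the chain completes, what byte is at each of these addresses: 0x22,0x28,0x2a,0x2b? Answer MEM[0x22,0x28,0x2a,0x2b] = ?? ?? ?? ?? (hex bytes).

  after D0: wrote 6B at 0x26 = 3d8bf69e594e
  after D1: wrote 4B at 0x08 = 4bcaea72
  after D2: wrote 4B at 0x07 = 7229d2df
  after D3: wrote 2B at 0x21 = 7229
query mem[0x22]=0x29, mem[0x28]=0xf6, mem[0x2a]=0x59, mem[0x2b]=0x4e

MEM[0x22,0x28,0x2a,0x2b] = 29 f6 59 4e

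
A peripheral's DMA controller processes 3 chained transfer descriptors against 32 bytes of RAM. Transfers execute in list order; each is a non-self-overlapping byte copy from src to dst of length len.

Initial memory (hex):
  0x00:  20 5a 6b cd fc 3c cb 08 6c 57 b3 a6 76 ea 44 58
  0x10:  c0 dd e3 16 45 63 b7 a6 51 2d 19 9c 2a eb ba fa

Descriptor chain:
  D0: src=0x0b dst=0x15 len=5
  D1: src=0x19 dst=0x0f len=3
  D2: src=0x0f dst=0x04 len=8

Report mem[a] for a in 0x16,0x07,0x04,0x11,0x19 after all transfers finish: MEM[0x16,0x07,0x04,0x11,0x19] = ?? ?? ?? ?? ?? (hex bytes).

  after D0: wrote 5B at 0x15 = a676ea4458
  after D1: wrote 3B at 0x0f = 58199c
  after D2: wrote 8B at 0x04 = 58199ce31645a676
query mem[0x16]=0x76, mem[0x07]=0xe3, mem[0x04]=0x58, mem[0x11]=0x9c, mem[0x19]=0x58

MEM[0x16,0x07,0x04,0x11,0x19] = 76 e3 58 9c 58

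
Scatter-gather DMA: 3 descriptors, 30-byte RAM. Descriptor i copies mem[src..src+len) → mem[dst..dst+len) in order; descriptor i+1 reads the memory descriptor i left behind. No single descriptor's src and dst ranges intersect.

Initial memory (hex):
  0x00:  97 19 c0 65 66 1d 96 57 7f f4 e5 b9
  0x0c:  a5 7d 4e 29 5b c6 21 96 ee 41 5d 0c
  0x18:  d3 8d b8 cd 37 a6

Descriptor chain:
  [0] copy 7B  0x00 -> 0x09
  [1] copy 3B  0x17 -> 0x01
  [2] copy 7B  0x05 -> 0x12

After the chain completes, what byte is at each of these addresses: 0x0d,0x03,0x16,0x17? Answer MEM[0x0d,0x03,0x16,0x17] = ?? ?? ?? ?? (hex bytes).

#0 dst[0x09+7] := {0x97,0x19,0xc0,0x65,0x66,0x1d,0x96}
#1 dst[0x01+3] := {0x0c,0xd3,0x8d}
#2 dst[0x12+7] := {0x1d,0x96,0x57,0x7f,0x97,0x19,0xc0}
query mem[0x0d]=0x66, mem[0x03]=0x8d, mem[0x16]=0x97, mem[0x17]=0x19

MEM[0x0d,0x03,0x16,0x17] = 66 8d 97 19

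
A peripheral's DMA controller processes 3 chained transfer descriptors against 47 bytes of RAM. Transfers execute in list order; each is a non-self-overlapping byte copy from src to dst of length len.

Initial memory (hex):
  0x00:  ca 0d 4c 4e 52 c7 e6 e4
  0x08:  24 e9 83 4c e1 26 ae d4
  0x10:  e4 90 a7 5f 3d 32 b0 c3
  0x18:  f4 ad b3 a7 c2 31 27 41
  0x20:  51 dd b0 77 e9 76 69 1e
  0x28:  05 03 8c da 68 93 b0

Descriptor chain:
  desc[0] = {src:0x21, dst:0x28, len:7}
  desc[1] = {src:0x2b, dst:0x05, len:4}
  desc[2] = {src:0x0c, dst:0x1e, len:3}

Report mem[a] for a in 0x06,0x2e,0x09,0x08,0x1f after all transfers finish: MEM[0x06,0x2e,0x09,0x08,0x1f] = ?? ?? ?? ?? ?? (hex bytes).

  after D0: wrote 7B at 0x28 = ddb077e976691e
  after D1: wrote 4B at 0x05 = e976691e
  after D2: wrote 3B at 0x1e = e126ae
query mem[0x06]=0x76, mem[0x2e]=0x1e, mem[0x09]=0xe9, mem[0x08]=0x1e, mem[0x1f]=0x26

MEM[0x06,0x2e,0x09,0x08,0x1f] = 76 1e e9 1e 26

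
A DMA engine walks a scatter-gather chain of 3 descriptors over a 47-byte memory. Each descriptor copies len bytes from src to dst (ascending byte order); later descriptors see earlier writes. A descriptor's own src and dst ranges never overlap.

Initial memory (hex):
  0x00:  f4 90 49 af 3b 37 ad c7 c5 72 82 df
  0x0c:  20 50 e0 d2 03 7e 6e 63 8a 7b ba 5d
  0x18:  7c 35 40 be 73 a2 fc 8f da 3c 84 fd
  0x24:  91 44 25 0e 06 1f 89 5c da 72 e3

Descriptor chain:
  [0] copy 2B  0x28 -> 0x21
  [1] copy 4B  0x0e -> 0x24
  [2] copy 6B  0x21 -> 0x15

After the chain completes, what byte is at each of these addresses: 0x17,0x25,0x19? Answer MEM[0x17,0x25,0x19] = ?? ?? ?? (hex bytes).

MEM[0x17,0x25,0x19] = fd d2 d2

[0] 0x28->0x21 len=2 : 06 1f
[1] 0x0e->0x24 len=4 : e0 d2 03 7e
[2] 0x21->0x15 len=6 : 06 1f fd e0 d2 03
query mem[0x17]=0xfd, mem[0x25]=0xd2, mem[0x19]=0xd2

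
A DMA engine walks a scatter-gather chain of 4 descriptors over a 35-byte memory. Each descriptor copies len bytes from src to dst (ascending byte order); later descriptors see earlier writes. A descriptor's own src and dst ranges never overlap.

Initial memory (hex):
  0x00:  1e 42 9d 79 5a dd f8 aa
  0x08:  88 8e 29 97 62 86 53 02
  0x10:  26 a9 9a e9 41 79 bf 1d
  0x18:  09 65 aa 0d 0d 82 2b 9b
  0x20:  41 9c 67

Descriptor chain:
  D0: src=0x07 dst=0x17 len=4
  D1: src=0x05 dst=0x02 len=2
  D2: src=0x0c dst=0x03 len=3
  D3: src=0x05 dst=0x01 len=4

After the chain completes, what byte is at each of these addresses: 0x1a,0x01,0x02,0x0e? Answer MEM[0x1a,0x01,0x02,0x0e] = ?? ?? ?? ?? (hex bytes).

  after D0: wrote 4B at 0x17 = aa888e29
  after D1: wrote 2B at 0x02 = ddf8
  after D2: wrote 3B at 0x03 = 628653
  after D3: wrote 4B at 0x01 = 53f8aa88
query mem[0x1a]=0x29, mem[0x01]=0x53, mem[0x02]=0xf8, mem[0x0e]=0x53

MEM[0x1a,0x01,0x02,0x0e] = 29 53 f8 53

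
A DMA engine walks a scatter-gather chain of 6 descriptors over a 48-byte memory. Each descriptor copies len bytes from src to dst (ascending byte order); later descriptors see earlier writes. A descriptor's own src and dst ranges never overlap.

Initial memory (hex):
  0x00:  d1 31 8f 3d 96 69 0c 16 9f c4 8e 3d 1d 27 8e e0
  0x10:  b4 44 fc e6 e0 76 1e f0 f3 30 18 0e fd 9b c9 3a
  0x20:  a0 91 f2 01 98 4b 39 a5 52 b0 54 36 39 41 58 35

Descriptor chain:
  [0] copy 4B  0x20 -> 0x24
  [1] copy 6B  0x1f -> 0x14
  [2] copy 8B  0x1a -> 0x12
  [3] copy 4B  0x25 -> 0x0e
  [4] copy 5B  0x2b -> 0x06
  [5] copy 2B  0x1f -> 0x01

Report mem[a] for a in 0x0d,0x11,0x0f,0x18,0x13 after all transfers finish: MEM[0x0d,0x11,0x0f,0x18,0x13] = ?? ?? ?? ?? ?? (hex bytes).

MEM[0x0d,0x11,0x0f,0x18,0x13] = 27 52 f2 a0 0e

D0: mem[0x24..0x27] <- [a0 91 f2 01]
D1: mem[0x14..0x19] <- [3a a0 91 f2 01 a0]
D2: mem[0x12..0x19] <- [18 0e fd 9b c9 3a a0 91]
D3: mem[0x0e..0x11] <- [91 f2 01 52]
D4: mem[0x06..0x0a] <- [36 39 41 58 35]
D5: mem[0x01..0x02] <- [3a a0]
query mem[0x0d]=0x27, mem[0x11]=0x52, mem[0x0f]=0xf2, mem[0x18]=0xa0, mem[0x13]=0x0e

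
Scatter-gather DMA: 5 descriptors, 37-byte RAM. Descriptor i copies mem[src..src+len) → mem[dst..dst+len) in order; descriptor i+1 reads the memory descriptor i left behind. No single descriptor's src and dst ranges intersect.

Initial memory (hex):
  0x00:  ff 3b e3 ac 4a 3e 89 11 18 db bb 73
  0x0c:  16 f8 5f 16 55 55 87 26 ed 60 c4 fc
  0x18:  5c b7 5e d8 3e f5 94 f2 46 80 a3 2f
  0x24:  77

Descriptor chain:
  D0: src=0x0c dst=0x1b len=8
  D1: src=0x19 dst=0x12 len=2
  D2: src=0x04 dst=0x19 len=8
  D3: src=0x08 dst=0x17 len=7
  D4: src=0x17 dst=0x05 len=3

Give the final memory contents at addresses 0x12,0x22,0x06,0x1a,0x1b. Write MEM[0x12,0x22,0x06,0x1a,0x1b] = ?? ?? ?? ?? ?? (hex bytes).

#0 dst[0x1b+8] := {0x16,0xf8,0x5f,0x16,0x55,0x55,0x87,0x26}
#1 dst[0x12+2] := {0xb7,0x5e}
#2 dst[0x19+8] := {0x4a,0x3e,0x89,0x11,0x18,0xdb,0xbb,0x73}
#3 dst[0x17+7] := {0x18,0xdb,0xbb,0x73,0x16,0xf8,0x5f}
#4 dst[0x05+3] := {0x18,0xdb,0xbb}
query mem[0x12]=0xb7, mem[0x22]=0x26, mem[0x06]=0xdb, mem[0x1a]=0x73, mem[0x1b]=0x16

MEM[0x12,0x22,0x06,0x1a,0x1b] = b7 26 db 73 16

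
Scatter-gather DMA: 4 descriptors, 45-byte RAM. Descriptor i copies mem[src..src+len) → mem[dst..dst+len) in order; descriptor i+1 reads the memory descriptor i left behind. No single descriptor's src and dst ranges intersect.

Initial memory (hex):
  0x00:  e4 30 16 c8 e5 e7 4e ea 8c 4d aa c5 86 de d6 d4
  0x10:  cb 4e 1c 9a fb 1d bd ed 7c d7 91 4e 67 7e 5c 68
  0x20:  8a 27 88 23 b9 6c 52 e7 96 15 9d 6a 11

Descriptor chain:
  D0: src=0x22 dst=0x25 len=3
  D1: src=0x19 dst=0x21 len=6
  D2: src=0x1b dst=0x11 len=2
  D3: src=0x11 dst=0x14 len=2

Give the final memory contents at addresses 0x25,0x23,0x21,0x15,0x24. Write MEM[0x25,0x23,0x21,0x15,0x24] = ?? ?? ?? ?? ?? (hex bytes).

MEM[0x25,0x23,0x21,0x15,0x24] = 7e 4e d7 67 67

[0] 0x22->0x25 len=3 : 88 23 b9
[1] 0x19->0x21 len=6 : d7 91 4e 67 7e 5c
[2] 0x1b->0x11 len=2 : 4e 67
[3] 0x11->0x14 len=2 : 4e 67
query mem[0x25]=0x7e, mem[0x23]=0x4e, mem[0x21]=0xd7, mem[0x15]=0x67, mem[0x24]=0x67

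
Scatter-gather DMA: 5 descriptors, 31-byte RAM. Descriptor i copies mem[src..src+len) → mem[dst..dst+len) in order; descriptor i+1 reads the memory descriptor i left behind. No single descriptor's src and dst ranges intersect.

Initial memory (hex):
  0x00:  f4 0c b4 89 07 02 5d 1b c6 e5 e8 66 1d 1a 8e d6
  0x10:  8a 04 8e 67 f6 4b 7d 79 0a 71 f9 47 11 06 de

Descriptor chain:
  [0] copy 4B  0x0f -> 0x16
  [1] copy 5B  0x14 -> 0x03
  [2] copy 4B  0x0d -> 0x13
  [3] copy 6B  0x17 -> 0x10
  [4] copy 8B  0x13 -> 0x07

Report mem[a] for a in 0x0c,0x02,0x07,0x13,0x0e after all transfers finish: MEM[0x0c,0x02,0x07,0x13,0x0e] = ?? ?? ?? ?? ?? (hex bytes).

MEM[0x0c,0x02,0x07,0x13,0x0e] = 04 b4 f9 f9 f9

  after D0: wrote 4B at 0x16 = d68a048e
  after D1: wrote 5B at 0x03 = f64bd68a04
  after D2: wrote 4B at 0x13 = 1a8ed68a
  after D3: wrote 6B at 0x10 = 8a048ef94711
  after D4: wrote 8B at 0x07 = f947118a8a048ef9
query mem[0x0c]=0x04, mem[0x02]=0xb4, mem[0x07]=0xf9, mem[0x13]=0xf9, mem[0x0e]=0xf9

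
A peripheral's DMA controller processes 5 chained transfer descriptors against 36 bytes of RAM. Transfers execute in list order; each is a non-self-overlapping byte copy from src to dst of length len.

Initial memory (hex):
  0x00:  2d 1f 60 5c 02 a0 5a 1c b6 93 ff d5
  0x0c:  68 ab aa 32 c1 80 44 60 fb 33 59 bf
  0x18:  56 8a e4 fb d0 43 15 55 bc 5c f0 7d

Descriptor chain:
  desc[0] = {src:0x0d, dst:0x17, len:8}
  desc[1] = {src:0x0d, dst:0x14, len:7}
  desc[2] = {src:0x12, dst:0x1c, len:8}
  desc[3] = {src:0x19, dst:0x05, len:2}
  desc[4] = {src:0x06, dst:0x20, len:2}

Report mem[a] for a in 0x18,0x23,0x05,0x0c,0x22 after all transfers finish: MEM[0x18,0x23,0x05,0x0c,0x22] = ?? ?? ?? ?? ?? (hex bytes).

[0] 0x0d->0x17 len=8 : ab aa 32 c1 80 44 60 fb
[1] 0x0d->0x14 len=7 : ab aa 32 c1 80 44 60
[2] 0x12->0x1c len=8 : 44 60 ab aa 32 c1 80 44
[3] 0x19->0x05 len=2 : 44 60
[4] 0x06->0x20 len=2 : 60 1c
query mem[0x18]=0x80, mem[0x23]=0x44, mem[0x05]=0x44, mem[0x0c]=0x68, mem[0x22]=0x80

MEM[0x18,0x23,0x05,0x0c,0x22] = 80 44 44 68 80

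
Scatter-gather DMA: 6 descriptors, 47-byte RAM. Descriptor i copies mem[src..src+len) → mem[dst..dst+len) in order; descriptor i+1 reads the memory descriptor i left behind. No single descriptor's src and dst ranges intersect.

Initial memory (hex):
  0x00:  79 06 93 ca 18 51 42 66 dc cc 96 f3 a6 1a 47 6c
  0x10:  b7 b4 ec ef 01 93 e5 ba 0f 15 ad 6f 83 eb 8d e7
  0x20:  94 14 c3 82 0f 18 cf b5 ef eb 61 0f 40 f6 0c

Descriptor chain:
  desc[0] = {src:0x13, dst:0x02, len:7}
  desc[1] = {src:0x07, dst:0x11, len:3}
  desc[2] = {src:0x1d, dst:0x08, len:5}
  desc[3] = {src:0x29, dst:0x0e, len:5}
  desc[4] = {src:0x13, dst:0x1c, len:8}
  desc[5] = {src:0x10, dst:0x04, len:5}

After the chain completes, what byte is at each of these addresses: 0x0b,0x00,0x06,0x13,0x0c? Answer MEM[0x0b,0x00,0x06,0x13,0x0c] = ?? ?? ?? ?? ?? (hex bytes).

MEM[0x0b,0x00,0x06,0x13,0x0c] = 94 79 f6 cc 14

#0 dst[0x02+7] := {0xef,0x01,0x93,0xe5,0xba,0x0f,0x15}
#1 dst[0x11+3] := {0x0f,0x15,0xcc}
#2 dst[0x08+5] := {0xeb,0x8d,0xe7,0x94,0x14}
#3 dst[0x0e+5] := {0xeb,0x61,0x0f,0x40,0xf6}
#4 dst[0x1c+8] := {0xcc,0x01,0x93,0xe5,0xba,0x0f,0x15,0xad}
#5 dst[0x04+5] := {0x0f,0x40,0xf6,0xcc,0x01}
query mem[0x0b]=0x94, mem[0x00]=0x79, mem[0x06]=0xf6, mem[0x13]=0xcc, mem[0x0c]=0x14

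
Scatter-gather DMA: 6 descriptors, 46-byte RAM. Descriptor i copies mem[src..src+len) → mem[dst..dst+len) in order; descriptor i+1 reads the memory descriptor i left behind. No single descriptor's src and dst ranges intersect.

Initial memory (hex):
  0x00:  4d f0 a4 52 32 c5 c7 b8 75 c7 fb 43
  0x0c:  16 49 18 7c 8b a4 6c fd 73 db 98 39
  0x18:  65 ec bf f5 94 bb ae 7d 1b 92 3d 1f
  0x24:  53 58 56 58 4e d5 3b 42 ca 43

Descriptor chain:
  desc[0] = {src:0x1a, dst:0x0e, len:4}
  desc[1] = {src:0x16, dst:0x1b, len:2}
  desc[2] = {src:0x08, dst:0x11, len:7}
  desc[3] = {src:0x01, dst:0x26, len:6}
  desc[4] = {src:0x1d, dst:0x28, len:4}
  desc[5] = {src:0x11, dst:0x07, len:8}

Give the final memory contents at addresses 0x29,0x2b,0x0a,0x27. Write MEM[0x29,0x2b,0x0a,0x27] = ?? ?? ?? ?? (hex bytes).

MEM[0x29,0x2b,0x0a,0x27] = ae 1b 43 a4

D0: mem[0x0e..0x11] <- [bf f5 94 bb]
D1: mem[0x1b..0x1c] <- [98 39]
D2: mem[0x11..0x17] <- [75 c7 fb 43 16 49 bf]
D3: mem[0x26..0x2b] <- [f0 a4 52 32 c5 c7]
D4: mem[0x28..0x2b] <- [bb ae 7d 1b]
D5: mem[0x07..0x0e] <- [75 c7 fb 43 16 49 bf 65]
query mem[0x29]=0xae, mem[0x2b]=0x1b, mem[0x0a]=0x43, mem[0x27]=0xa4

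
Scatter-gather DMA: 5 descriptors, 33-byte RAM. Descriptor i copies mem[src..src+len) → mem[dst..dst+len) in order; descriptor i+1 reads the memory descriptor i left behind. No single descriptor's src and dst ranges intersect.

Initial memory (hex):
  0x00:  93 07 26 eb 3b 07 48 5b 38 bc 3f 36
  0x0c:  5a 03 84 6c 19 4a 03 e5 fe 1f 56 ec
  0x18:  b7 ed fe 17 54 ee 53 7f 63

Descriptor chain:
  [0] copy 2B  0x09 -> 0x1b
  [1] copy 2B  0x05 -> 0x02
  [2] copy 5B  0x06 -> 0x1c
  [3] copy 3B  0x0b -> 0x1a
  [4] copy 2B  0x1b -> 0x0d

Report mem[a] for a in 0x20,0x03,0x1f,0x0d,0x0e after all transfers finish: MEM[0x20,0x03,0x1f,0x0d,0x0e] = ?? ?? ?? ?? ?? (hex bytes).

D0: mem[0x1b..0x1c] <- [bc 3f]
D1: mem[0x02..0x03] <- [07 48]
D2: mem[0x1c..0x20] <- [48 5b 38 bc 3f]
D3: mem[0x1a..0x1c] <- [36 5a 03]
D4: mem[0x0d..0x0e] <- [5a 03]
query mem[0x20]=0x3f, mem[0x03]=0x48, mem[0x1f]=0xbc, mem[0x0d]=0x5a, mem[0x0e]=0x03

MEM[0x20,0x03,0x1f,0x0d,0x0e] = 3f 48 bc 5a 03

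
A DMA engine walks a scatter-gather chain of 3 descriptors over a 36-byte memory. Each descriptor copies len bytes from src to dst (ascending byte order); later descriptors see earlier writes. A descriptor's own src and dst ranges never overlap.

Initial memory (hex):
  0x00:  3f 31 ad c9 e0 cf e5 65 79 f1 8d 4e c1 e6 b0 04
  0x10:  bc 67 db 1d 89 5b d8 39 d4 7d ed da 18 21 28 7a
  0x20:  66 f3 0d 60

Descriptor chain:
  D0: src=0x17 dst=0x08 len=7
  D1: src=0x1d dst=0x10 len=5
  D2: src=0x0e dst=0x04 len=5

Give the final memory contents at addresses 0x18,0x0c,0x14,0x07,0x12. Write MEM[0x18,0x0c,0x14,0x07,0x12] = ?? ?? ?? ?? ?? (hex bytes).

#0 dst[0x08+7] := {0x39,0xd4,0x7d,0xed,0xda,0x18,0x21}
#1 dst[0x10+5] := {0x21,0x28,0x7a,0x66,0xf3}
#2 dst[0x04+5] := {0x21,0x04,0x21,0x28,0x7a}
query mem[0x18]=0xd4, mem[0x0c]=0xda, mem[0x14]=0xf3, mem[0x07]=0x28, mem[0x12]=0x7a

MEM[0x18,0x0c,0x14,0x07,0x12] = d4 da f3 28 7a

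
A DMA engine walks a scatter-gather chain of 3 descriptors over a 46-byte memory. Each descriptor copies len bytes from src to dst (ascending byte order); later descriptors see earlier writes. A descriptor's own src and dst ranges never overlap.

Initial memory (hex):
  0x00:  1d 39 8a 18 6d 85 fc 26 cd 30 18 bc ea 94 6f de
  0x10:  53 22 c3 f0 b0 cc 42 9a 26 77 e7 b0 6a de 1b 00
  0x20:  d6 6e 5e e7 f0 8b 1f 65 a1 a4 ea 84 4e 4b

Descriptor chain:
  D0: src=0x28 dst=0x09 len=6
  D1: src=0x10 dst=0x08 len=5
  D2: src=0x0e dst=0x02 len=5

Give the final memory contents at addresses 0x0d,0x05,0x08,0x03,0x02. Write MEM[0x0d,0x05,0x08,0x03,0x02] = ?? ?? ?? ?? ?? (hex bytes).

MEM[0x0d,0x05,0x08,0x03,0x02] = 4e 22 53 de 4b

[0] 0x28->0x09 len=6 : a1 a4 ea 84 4e 4b
[1] 0x10->0x08 len=5 : 53 22 c3 f0 b0
[2] 0x0e->0x02 len=5 : 4b de 53 22 c3
query mem[0x0d]=0x4e, mem[0x05]=0x22, mem[0x08]=0x53, mem[0x03]=0xde, mem[0x02]=0x4b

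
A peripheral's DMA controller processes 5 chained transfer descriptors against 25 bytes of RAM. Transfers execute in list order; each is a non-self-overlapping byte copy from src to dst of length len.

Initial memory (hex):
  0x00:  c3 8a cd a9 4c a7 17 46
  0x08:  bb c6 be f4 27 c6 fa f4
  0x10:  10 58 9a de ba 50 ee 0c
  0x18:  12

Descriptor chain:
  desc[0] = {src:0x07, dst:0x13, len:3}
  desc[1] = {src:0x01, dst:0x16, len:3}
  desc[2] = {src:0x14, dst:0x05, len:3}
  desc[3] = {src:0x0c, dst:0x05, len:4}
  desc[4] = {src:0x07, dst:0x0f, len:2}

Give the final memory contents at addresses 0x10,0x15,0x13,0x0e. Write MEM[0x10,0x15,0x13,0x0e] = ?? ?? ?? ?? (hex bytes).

  after D0: wrote 3B at 0x13 = 46bbc6
  after D1: wrote 3B at 0x16 = 8acda9
  after D2: wrote 3B at 0x05 = bbc68a
  after D3: wrote 4B at 0x05 = 27c6faf4
  after D4: wrote 2B at 0x0f = faf4
query mem[0x10]=0xf4, mem[0x15]=0xc6, mem[0x13]=0x46, mem[0x0e]=0xfa

MEM[0x10,0x15,0x13,0x0e] = f4 c6 46 fa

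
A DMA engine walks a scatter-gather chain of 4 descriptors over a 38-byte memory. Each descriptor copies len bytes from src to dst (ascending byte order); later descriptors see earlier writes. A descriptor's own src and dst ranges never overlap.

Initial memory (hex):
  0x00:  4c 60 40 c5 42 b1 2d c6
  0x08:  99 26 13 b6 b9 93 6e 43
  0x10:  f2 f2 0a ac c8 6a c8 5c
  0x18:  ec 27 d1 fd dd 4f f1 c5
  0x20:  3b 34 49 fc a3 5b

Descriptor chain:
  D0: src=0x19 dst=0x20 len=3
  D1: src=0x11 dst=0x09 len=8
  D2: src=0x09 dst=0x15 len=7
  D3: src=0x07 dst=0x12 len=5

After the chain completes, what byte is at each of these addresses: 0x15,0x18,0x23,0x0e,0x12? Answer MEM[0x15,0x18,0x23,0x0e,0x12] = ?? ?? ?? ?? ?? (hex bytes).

#0 dst[0x20+3] := {0x27,0xd1,0xfd}
#1 dst[0x09+8] := {0xf2,0x0a,0xac,0xc8,0x6a,0xc8,0x5c,0xec}
#2 dst[0x15+7] := {0xf2,0x0a,0xac,0xc8,0x6a,0xc8,0x5c}
#3 dst[0x12+5] := {0xc6,0x99,0xf2,0x0a,0xac}
query mem[0x15]=0x0a, mem[0x18]=0xc8, mem[0x23]=0xfc, mem[0x0e]=0xc8, mem[0x12]=0xc6

MEM[0x15,0x18,0x23,0x0e,0x12] = 0a c8 fc c8 c6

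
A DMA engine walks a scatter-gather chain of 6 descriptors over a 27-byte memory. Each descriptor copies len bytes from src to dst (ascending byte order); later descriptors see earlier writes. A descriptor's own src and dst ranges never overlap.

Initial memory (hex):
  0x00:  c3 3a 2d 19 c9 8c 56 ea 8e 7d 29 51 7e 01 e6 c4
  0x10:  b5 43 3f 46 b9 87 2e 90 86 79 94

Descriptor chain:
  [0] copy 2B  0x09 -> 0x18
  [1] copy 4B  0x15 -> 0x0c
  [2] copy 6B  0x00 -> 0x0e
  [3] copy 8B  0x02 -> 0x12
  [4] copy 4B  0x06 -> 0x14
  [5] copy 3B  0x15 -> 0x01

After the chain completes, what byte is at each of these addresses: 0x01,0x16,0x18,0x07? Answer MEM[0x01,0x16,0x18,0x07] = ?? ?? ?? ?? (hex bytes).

D0: mem[0x18..0x19] <- [7d 29]
D1: mem[0x0c..0x0f] <- [87 2e 90 7d]
D2: mem[0x0e..0x13] <- [c3 3a 2d 19 c9 8c]
D3: mem[0x12..0x19] <- [2d 19 c9 8c 56 ea 8e 7d]
D4: mem[0x14..0x17] <- [56 ea 8e 7d]
D5: mem[0x01..0x03] <- [ea 8e 7d]
query mem[0x01]=0xea, mem[0x16]=0x8e, mem[0x18]=0x8e, mem[0x07]=0xea

MEM[0x01,0x16,0x18,0x07] = ea 8e 8e ea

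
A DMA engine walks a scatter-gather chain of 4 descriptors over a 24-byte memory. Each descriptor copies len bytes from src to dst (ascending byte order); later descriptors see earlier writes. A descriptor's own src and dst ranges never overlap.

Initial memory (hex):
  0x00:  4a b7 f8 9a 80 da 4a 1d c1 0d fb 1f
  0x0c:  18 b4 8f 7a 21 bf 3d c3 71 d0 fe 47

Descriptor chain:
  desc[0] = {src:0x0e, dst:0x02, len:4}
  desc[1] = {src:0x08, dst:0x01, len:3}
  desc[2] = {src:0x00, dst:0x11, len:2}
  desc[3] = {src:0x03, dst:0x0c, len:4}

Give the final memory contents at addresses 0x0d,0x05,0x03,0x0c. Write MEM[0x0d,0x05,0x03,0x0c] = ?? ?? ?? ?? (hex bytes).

D0: mem[0x02..0x05] <- [8f 7a 21 bf]
D1: mem[0x01..0x03] <- [c1 0d fb]
D2: mem[0x11..0x12] <- [4a c1]
D3: mem[0x0c..0x0f] <- [fb 21 bf 4a]
query mem[0x0d]=0x21, mem[0x05]=0xbf, mem[0x03]=0xfb, mem[0x0c]=0xfb

MEM[0x0d,0x05,0x03,0x0c] = 21 bf fb fb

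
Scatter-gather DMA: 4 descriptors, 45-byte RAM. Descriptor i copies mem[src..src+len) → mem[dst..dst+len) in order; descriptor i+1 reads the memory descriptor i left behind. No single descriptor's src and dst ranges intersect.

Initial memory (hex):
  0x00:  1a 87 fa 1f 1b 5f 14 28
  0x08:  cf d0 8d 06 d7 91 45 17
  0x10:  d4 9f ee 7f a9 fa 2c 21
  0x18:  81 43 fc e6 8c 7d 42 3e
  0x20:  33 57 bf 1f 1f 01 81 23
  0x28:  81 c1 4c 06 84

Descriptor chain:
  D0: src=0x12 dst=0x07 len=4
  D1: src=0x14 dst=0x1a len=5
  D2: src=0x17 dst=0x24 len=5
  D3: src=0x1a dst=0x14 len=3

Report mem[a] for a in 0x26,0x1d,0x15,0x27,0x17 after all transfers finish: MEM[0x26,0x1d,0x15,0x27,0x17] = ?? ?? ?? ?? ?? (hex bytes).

  after D0: wrote 4B at 0x07 = ee7fa9fa
  after D1: wrote 5B at 0x1a = a9fa2c2181
  after D2: wrote 5B at 0x24 = 218143a9fa
  after D3: wrote 3B at 0x14 = a9fa2c
query mem[0x26]=0x43, mem[0x1d]=0x21, mem[0x15]=0xfa, mem[0x27]=0xa9, mem[0x17]=0x21

MEM[0x26,0x1d,0x15,0x27,0x17] = 43 21 fa a9 21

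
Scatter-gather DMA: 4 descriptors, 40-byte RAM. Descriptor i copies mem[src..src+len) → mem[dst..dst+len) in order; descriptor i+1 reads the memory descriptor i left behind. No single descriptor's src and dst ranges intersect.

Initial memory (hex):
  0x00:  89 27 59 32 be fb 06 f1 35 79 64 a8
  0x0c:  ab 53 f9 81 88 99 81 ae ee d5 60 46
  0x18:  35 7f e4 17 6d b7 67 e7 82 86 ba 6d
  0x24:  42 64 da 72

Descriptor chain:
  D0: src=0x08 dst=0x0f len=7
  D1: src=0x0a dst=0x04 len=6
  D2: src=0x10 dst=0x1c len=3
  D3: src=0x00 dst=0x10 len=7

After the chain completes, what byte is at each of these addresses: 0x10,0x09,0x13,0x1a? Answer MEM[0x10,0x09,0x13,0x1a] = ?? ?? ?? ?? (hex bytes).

MEM[0x10,0x09,0x13,0x1a] = 89 35 32 e4

  after D0: wrote 7B at 0x0f = 357964a8ab53f9
  after D1: wrote 6B at 0x04 = 64a8ab53f935
  after D2: wrote 3B at 0x1c = 7964a8
  after D3: wrote 7B at 0x10 = 8927593264a8ab
query mem[0x10]=0x89, mem[0x09]=0x35, mem[0x13]=0x32, mem[0x1a]=0xe4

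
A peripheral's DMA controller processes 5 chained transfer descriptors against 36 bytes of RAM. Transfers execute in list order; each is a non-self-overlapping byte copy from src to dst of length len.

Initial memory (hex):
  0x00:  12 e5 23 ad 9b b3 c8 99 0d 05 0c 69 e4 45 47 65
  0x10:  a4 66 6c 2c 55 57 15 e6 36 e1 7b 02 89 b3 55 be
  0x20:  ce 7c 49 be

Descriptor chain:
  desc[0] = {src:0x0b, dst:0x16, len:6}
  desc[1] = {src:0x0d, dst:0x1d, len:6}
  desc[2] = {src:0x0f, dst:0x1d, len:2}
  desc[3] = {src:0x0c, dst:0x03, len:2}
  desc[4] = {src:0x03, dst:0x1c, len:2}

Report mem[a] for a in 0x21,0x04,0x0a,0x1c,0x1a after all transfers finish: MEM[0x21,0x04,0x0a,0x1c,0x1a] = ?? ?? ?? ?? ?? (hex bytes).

D0: mem[0x16..0x1b] <- [69 e4 45 47 65 a4]
D1: mem[0x1d..0x22] <- [45 47 65 a4 66 6c]
D2: mem[0x1d..0x1e] <- [65 a4]
D3: mem[0x03..0x04] <- [e4 45]
D4: mem[0x1c..0x1d] <- [e4 45]
query mem[0x21]=0x66, mem[0x04]=0x45, mem[0x0a]=0x0c, mem[0x1c]=0xe4, mem[0x1a]=0x65

MEM[0x21,0x04,0x0a,0x1c,0x1a] = 66 45 0c e4 65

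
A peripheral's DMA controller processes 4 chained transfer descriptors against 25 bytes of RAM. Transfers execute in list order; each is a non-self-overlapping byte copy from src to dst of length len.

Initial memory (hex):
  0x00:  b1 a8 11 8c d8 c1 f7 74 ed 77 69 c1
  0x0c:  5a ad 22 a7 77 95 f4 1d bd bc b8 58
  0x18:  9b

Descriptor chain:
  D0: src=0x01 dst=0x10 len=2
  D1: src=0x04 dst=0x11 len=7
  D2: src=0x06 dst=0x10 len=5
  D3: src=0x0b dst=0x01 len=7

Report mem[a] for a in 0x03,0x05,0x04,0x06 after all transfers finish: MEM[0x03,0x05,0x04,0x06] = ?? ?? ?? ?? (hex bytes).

#0 dst[0x10+2] := {0xa8,0x11}
#1 dst[0x11+7] := {0xd8,0xc1,0xf7,0x74,0xed,0x77,0x69}
#2 dst[0x10+5] := {0xf7,0x74,0xed,0x77,0x69}
#3 dst[0x01+7] := {0xc1,0x5a,0xad,0x22,0xa7,0xf7,0x74}
query mem[0x03]=0xad, mem[0x05]=0xa7, mem[0x04]=0x22, mem[0x06]=0xf7

MEM[0x03,0x05,0x04,0x06] = ad a7 22 f7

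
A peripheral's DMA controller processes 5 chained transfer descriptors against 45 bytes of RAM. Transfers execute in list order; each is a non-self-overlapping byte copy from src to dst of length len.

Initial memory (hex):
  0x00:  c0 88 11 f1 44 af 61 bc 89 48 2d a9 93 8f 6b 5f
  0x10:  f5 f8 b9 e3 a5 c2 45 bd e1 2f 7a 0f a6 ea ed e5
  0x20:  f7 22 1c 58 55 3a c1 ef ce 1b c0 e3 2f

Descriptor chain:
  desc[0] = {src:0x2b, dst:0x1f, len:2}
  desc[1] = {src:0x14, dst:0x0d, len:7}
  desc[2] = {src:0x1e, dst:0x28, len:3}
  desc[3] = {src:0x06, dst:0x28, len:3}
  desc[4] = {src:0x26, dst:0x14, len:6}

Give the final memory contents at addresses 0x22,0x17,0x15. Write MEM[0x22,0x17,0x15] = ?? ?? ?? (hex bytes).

[0] 0x2b->0x1f len=2 : e3 2f
[1] 0x14->0x0d len=7 : a5 c2 45 bd e1 2f 7a
[2] 0x1e->0x28 len=3 : ed e3 2f
[3] 0x06->0x28 len=3 : 61 bc 89
[4] 0x26->0x14 len=6 : c1 ef 61 bc 89 e3
query mem[0x22]=0x1c, mem[0x17]=0xbc, mem[0x15]=0xef

MEM[0x22,0x17,0x15] = 1c bc ef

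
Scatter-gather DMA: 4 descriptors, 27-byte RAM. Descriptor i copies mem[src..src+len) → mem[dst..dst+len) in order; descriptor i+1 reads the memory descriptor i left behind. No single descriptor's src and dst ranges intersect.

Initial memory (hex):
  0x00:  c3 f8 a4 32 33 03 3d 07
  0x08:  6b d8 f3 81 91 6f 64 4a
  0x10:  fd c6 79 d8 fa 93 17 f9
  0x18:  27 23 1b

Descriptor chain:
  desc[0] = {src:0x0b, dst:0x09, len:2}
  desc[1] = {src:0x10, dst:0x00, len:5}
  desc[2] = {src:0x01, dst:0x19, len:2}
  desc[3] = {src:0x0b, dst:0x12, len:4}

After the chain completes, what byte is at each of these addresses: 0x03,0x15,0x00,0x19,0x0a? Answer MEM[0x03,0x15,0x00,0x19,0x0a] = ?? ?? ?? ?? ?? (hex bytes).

D0: mem[0x09..0x0a] <- [81 91]
D1: mem[0x00..0x04] <- [fd c6 79 d8 fa]
D2: mem[0x19..0x1a] <- [c6 79]
D3: mem[0x12..0x15] <- [81 91 6f 64]
query mem[0x03]=0xd8, mem[0x15]=0x64, mem[0x00]=0xfd, mem[0x19]=0xc6, mem[0x0a]=0x91

MEM[0x03,0x15,0x00,0x19,0x0a] = d8 64 fd c6 91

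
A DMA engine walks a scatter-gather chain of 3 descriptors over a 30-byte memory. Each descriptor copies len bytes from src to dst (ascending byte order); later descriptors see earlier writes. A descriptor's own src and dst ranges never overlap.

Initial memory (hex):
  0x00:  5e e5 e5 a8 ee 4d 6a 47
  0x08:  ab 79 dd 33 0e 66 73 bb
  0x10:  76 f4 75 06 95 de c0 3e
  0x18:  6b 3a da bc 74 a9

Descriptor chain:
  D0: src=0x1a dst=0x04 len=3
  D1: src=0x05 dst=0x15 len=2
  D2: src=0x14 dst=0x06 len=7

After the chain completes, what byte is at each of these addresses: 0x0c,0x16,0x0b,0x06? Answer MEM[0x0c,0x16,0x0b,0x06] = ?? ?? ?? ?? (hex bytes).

MEM[0x0c,0x16,0x0b,0x06] = da 74 3a 95

[0] 0x1a->0x04 len=3 : da bc 74
[1] 0x05->0x15 len=2 : bc 74
[2] 0x14->0x06 len=7 : 95 bc 74 3e 6b 3a da
query mem[0x0c]=0xda, mem[0x16]=0x74, mem[0x0b]=0x3a, mem[0x06]=0x95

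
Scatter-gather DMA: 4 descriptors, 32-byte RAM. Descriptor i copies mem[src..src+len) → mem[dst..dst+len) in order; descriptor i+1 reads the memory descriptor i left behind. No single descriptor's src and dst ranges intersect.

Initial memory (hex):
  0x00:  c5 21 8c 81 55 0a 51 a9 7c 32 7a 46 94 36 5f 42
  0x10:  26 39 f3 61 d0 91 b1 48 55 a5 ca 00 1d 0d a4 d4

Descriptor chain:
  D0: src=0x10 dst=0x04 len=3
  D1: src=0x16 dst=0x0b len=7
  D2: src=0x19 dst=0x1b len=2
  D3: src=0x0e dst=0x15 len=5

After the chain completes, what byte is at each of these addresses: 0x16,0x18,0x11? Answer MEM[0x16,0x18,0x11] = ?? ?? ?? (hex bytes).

  after D0: wrote 3B at 0x04 = 2639f3
  after D1: wrote 7B at 0x0b = b14855a5ca001d
  after D2: wrote 2B at 0x1b = a5ca
  after D3: wrote 5B at 0x15 = a5ca001df3
query mem[0x16]=0xca, mem[0x18]=0x1d, mem[0x11]=0x1d

MEM[0x16,0x18,0x11] = ca 1d 1d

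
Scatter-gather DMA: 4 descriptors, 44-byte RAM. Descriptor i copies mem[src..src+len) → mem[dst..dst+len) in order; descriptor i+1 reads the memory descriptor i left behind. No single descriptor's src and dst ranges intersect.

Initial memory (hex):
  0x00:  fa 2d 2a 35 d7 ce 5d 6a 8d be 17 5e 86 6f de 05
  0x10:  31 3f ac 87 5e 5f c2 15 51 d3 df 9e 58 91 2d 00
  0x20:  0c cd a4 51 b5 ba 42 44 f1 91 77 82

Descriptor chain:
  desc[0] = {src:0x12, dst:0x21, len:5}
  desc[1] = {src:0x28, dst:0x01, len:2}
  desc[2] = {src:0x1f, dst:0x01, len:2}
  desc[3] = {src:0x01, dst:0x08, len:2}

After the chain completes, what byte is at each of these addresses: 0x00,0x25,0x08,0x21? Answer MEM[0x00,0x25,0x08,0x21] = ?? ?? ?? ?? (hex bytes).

MEM[0x00,0x25,0x08,0x21] = fa c2 00 ac

#0 dst[0x21+5] := {0xac,0x87,0x5e,0x5f,0xc2}
#1 dst[0x01+2] := {0xf1,0x91}
#2 dst[0x01+2] := {0x00,0x0c}
#3 dst[0x08+2] := {0x00,0x0c}
query mem[0x00]=0xfa, mem[0x25]=0xc2, mem[0x08]=0x00, mem[0x21]=0xac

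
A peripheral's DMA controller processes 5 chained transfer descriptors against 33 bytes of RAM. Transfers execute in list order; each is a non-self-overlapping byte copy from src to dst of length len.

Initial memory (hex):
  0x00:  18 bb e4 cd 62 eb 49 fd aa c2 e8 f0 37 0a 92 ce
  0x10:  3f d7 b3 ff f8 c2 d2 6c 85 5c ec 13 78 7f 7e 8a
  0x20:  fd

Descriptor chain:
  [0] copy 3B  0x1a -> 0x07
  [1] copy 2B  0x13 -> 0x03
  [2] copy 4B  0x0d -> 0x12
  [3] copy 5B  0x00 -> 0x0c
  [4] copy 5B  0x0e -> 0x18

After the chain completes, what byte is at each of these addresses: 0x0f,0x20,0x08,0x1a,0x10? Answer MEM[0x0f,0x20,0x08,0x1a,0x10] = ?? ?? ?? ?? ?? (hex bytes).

  after D0: wrote 3B at 0x07 = ec1378
  after D1: wrote 2B at 0x03 = fff8
  after D2: wrote 4B at 0x12 = 0a92ce3f
  after D3: wrote 5B at 0x0c = 18bbe4fff8
  after D4: wrote 5B at 0x18 = e4fff8d70a
query mem[0x0f]=0xff, mem[0x20]=0xfd, mem[0x08]=0x13, mem[0x1a]=0xf8, mem[0x10]=0xf8

MEM[0x0f,0x20,0x08,0x1a,0x10] = ff fd 13 f8 f8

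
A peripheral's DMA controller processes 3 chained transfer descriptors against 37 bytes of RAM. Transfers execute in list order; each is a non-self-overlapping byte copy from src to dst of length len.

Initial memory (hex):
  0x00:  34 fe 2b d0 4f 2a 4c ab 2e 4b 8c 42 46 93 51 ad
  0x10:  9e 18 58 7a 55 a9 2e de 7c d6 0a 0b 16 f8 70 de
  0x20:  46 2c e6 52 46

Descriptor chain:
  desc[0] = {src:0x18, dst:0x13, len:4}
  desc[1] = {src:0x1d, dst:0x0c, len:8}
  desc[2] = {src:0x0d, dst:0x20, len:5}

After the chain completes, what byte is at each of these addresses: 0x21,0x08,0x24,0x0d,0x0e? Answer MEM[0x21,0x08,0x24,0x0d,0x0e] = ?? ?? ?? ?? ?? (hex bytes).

MEM[0x21,0x08,0x24,0x0d,0x0e] = de 2e e6 70 de

D0: mem[0x13..0x16] <- [7c d6 0a 0b]
D1: mem[0x0c..0x13] <- [f8 70 de 46 2c e6 52 46]
D2: mem[0x20..0x24] <- [70 de 46 2c e6]
query mem[0x21]=0xde, mem[0x08]=0x2e, mem[0x24]=0xe6, mem[0x0d]=0x70, mem[0x0e]=0xde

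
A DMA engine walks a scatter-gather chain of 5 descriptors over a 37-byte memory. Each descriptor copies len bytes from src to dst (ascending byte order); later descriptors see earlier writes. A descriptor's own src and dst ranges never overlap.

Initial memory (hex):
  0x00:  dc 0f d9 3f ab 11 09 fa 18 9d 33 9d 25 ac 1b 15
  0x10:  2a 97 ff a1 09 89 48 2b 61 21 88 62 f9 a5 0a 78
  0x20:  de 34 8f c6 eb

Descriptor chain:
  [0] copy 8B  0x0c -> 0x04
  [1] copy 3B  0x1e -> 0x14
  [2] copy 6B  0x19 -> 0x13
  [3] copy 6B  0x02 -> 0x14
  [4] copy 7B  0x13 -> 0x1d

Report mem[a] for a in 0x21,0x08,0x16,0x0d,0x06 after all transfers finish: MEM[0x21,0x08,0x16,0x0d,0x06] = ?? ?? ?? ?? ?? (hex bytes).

D0: mem[0x04..0x0b] <- [25 ac 1b 15 2a 97 ff a1]
D1: mem[0x14..0x16] <- [0a 78 de]
D2: mem[0x13..0x18] <- [21 88 62 f9 a5 0a]
D3: mem[0x14..0x19] <- [d9 3f 25 ac 1b 15]
D4: mem[0x1d..0x23] <- [21 d9 3f 25 ac 1b 15]
query mem[0x21]=0xac, mem[0x08]=0x2a, mem[0x16]=0x25, mem[0x0d]=0xac, mem[0x06]=0x1b

MEM[0x21,0x08,0x16,0x0d,0x06] = ac 2a 25 ac 1b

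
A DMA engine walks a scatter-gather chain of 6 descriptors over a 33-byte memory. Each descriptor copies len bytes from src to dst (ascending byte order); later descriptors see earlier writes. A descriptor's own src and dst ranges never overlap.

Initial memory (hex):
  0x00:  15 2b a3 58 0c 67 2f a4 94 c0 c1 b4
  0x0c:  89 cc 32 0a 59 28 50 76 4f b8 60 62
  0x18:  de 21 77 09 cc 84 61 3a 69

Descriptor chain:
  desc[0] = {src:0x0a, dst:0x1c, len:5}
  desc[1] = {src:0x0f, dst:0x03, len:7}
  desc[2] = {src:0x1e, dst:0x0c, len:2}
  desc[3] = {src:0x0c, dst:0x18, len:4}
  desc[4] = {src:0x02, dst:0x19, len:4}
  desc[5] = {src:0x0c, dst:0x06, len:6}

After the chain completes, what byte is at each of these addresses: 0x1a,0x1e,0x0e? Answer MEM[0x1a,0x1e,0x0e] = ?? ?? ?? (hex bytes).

MEM[0x1a,0x1e,0x0e] = 0a 89 32

  after D0: wrote 5B at 0x1c = c1b489cc32
  after D1: wrote 7B at 0x03 = 0a592850764fb8
  after D2: wrote 2B at 0x0c = 89cc
  after D3: wrote 4B at 0x18 = 89cc320a
  after D4: wrote 4B at 0x19 = a30a5928
  after D5: wrote 6B at 0x06 = 89cc320a5928
query mem[0x1a]=0x0a, mem[0x1e]=0x89, mem[0x0e]=0x32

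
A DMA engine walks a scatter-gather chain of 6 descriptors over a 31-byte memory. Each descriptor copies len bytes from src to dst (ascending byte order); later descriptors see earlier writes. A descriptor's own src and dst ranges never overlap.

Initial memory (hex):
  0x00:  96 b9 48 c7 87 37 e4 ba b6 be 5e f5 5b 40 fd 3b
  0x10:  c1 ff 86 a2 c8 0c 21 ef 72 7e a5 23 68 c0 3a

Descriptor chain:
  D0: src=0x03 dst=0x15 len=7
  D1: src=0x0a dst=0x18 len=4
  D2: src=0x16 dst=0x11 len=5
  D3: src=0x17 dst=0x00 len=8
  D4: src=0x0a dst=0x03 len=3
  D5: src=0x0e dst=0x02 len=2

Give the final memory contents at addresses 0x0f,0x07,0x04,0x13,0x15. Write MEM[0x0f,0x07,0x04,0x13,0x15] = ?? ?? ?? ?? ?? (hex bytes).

[0] 0x03->0x15 len=7 : c7 87 37 e4 ba b6 be
[1] 0x0a->0x18 len=4 : 5e f5 5b 40
[2] 0x16->0x11 len=5 : 87 37 5e f5 5b
[3] 0x17->0x00 len=8 : 37 5e f5 5b 40 68 c0 3a
[4] 0x0a->0x03 len=3 : 5e f5 5b
[5] 0x0e->0x02 len=2 : fd 3b
query mem[0x0f]=0x3b, mem[0x07]=0x3a, mem[0x04]=0xf5, mem[0x13]=0x5e, mem[0x15]=0x5b

MEM[0x0f,0x07,0x04,0x13,0x15] = 3b 3a f5 5e 5b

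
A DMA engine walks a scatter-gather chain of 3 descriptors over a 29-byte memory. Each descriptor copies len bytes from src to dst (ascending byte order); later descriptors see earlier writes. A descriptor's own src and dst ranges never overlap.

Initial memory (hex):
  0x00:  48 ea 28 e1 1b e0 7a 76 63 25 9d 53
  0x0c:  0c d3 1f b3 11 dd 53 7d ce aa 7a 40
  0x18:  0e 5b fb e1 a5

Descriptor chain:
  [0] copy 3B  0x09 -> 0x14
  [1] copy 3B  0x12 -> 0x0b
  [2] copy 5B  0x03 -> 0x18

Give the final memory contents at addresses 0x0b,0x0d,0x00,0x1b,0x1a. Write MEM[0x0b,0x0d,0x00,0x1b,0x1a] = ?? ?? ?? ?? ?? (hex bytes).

#0 dst[0x14+3] := {0x25,0x9d,0x53}
#1 dst[0x0b+3] := {0x53,0x7d,0x25}
#2 dst[0x18+5] := {0xe1,0x1b,0xe0,0x7a,0x76}
query mem[0x0b]=0x53, mem[0x0d]=0x25, mem[0x00]=0x48, mem[0x1b]=0x7a, mem[0x1a]=0xe0

MEM[0x0b,0x0d,0x00,0x1b,0x1a] = 53 25 48 7a e0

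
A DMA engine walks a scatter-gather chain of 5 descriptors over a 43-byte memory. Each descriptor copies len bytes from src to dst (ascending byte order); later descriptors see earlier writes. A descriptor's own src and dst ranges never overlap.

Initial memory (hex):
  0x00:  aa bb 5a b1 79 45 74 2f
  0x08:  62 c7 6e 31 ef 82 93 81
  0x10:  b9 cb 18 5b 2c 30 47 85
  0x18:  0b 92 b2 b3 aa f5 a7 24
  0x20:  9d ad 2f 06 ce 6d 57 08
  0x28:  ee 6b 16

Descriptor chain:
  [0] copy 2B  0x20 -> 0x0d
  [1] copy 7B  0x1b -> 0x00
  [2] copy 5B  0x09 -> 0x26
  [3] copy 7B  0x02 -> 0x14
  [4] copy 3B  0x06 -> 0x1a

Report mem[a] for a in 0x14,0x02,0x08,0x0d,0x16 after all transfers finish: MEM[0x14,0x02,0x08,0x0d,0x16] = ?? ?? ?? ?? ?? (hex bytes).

MEM[0x14,0x02,0x08,0x0d,0x16] = f5 f5 62 9d 24

D0: mem[0x0d..0x0e] <- [9d ad]
D1: mem[0x00..0x06] <- [b3 aa f5 a7 24 9d ad]
D2: mem[0x26..0x2a] <- [c7 6e 31 ef 9d]
D3: mem[0x14..0x1a] <- [f5 a7 24 9d ad 2f 62]
D4: mem[0x1a..0x1c] <- [ad 2f 62]
query mem[0x14]=0xf5, mem[0x02]=0xf5, mem[0x08]=0x62, mem[0x0d]=0x9d, mem[0x16]=0x24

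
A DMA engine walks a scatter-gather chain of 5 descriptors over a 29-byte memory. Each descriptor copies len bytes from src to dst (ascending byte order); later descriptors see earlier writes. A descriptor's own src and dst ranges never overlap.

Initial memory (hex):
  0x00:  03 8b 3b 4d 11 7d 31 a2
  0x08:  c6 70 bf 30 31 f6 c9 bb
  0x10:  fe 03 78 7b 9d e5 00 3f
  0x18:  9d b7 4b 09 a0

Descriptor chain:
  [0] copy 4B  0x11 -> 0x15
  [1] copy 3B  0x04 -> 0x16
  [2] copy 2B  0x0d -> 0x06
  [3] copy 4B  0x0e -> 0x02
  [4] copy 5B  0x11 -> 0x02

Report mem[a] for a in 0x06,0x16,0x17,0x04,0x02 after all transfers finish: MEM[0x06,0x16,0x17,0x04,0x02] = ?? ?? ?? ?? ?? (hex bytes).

#0 dst[0x15+4] := {0x03,0x78,0x7b,0x9d}
#1 dst[0x16+3] := {0x11,0x7d,0x31}
#2 dst[0x06+2] := {0xf6,0xc9}
#3 dst[0x02+4] := {0xc9,0xbb,0xfe,0x03}
#4 dst[0x02+5] := {0x03,0x78,0x7b,0x9d,0x03}
query mem[0x06]=0x03, mem[0x16]=0x11, mem[0x17]=0x7d, mem[0x04]=0x7b, mem[0x02]=0x03

MEM[0x06,0x16,0x17,0x04,0x02] = 03 11 7d 7b 03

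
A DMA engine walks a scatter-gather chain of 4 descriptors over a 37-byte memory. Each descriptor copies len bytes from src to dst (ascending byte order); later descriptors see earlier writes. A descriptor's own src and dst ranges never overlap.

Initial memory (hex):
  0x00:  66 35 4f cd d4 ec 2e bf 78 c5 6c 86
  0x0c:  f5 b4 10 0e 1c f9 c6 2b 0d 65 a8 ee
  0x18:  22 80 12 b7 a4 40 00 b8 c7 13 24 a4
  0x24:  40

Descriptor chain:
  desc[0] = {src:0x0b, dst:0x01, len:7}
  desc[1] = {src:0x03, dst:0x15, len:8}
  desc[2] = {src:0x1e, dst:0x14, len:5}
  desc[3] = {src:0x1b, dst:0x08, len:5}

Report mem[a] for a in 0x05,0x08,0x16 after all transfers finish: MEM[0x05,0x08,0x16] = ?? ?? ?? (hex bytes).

MEM[0x05,0x08,0x16] = 0e c5 c7

#0 dst[0x01+7] := {0x86,0xf5,0xb4,0x10,0x0e,0x1c,0xf9}
#1 dst[0x15+8] := {0xb4,0x10,0x0e,0x1c,0xf9,0x78,0xc5,0x6c}
#2 dst[0x14+5] := {0x00,0xb8,0xc7,0x13,0x24}
#3 dst[0x08+5] := {0xc5,0x6c,0x40,0x00,0xb8}
query mem[0x05]=0x0e, mem[0x08]=0xc5, mem[0x16]=0xc7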